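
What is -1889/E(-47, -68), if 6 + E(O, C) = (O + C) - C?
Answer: 1889/53 ≈ 35.641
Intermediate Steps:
E(O, C) = -6 + O (E(O, C) = -6 + ((O + C) - C) = -6 + ((C + O) - C) = -6 + O)
-1889/E(-47, -68) = -1889/(-6 - 47) = -1889/(-53) = -1889*(-1/53) = 1889/53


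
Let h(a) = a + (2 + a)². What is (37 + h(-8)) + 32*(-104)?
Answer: -3263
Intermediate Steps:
(37 + h(-8)) + 32*(-104) = (37 + (-8 + (2 - 8)²)) + 32*(-104) = (37 + (-8 + (-6)²)) - 3328 = (37 + (-8 + 36)) - 3328 = (37 + 28) - 3328 = 65 - 3328 = -3263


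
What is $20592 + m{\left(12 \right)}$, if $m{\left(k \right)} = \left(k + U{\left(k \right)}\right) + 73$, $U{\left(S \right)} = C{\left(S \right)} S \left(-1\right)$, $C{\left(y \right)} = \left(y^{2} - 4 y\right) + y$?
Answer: $19381$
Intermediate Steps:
$C{\left(y \right)} = y^{2} - 3 y$
$U{\left(S \right)} = - S^{2} \left(-3 + S\right)$ ($U{\left(S \right)} = S \left(-3 + S\right) S \left(-1\right) = S^{2} \left(-3 + S\right) \left(-1\right) = - S^{2} \left(-3 + S\right)$)
$m{\left(k \right)} = 73 + k + k^{2} \left(3 - k\right)$ ($m{\left(k \right)} = \left(k + k^{2} \left(3 - k\right)\right) + 73 = 73 + k + k^{2} \left(3 - k\right)$)
$20592 + m{\left(12 \right)} = 20592 + \left(73 + 12 + 12^{2} \left(3 - 12\right)\right) = 20592 + \left(73 + 12 + 144 \left(3 - 12\right)\right) = 20592 + \left(73 + 12 + 144 \left(-9\right)\right) = 20592 + \left(73 + 12 - 1296\right) = 20592 - 1211 = 19381$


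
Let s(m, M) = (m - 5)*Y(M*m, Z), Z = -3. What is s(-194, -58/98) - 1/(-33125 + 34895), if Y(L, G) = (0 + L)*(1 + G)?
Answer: 3963291911/86730 ≈ 45697.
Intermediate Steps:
Y(L, G) = L*(1 + G)
s(m, M) = -2*M*m*(-5 + m) (s(m, M) = (m - 5)*((M*m)*(1 - 3)) = (-5 + m)*((M*m)*(-2)) = (-5 + m)*(-2*M*m) = -2*M*m*(-5 + m))
s(-194, -58/98) - 1/(-33125 + 34895) = 2*(-58/98)*(-194)*(5 - 1*(-194)) - 1/(-33125 + 34895) = 2*(-58*1/98)*(-194)*(5 + 194) - 1/1770 = 2*(-29/49)*(-194)*199 - 1*1/1770 = 2239148/49 - 1/1770 = 3963291911/86730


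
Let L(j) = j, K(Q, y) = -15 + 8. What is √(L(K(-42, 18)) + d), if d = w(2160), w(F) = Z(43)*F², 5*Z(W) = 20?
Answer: √18662393 ≈ 4320.0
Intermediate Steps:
K(Q, y) = -7
Z(W) = 4 (Z(W) = (⅕)*20 = 4)
w(F) = 4*F²
d = 18662400 (d = 4*2160² = 4*4665600 = 18662400)
√(L(K(-42, 18)) + d) = √(-7 + 18662400) = √18662393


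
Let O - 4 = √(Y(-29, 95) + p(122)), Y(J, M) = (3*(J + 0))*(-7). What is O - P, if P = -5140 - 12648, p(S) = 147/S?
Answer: 17792 + √9082290/122 ≈ 17817.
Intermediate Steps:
Y(J, M) = -21*J (Y(J, M) = (3*J)*(-7) = -21*J)
P = -17788
O = 4 + √9082290/122 (O = 4 + √(-21*(-29) + 147/122) = 4 + √(609 + 147*(1/122)) = 4 + √(609 + 147/122) = 4 + √(74445/122) = 4 + √9082290/122 ≈ 28.702)
O - P = (4 + √9082290/122) - 1*(-17788) = (4 + √9082290/122) + 17788 = 17792 + √9082290/122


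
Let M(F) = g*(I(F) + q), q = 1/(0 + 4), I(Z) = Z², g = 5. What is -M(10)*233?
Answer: -467165/4 ≈ -1.1679e+5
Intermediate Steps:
q = ¼ (q = 1/4 = ¼ ≈ 0.25000)
M(F) = 5/4 + 5*F² (M(F) = 5*(F² + ¼) = 5*(¼ + F²) = 5/4 + 5*F²)
-M(10)*233 = -(5/4 + 5*10²)*233 = -(5/4 + 5*100)*233 = -(5/4 + 500)*233 = -2005*233/4 = -1*467165/4 = -467165/4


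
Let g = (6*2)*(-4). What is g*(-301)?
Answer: 14448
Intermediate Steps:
g = -48 (g = 12*(-4) = -48)
g*(-301) = -48*(-301) = 14448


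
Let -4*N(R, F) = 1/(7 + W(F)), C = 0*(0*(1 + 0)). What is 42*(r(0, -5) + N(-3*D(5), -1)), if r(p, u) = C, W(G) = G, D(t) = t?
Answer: -7/4 ≈ -1.7500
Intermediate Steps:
C = 0 (C = 0*(0*1) = 0*0 = 0)
N(R, F) = -1/(4*(7 + F))
r(p, u) = 0
42*(r(0, -5) + N(-3*D(5), -1)) = 42*(0 - 1/(28 + 4*(-1))) = 42*(0 - 1/(28 - 4)) = 42*(0 - 1/24) = 42*(-1/24) = -7/4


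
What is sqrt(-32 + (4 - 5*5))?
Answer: I*sqrt(53) ≈ 7.2801*I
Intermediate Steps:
sqrt(-32 + (4 - 5*5)) = sqrt(-32 + (4 - 25)) = sqrt(-32 - 21) = sqrt(-53) = I*sqrt(53)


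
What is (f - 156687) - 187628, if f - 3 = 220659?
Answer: -123653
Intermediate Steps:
f = 220662 (f = 3 + 220659 = 220662)
(f - 156687) - 187628 = (220662 - 156687) - 187628 = 63975 - 187628 = -123653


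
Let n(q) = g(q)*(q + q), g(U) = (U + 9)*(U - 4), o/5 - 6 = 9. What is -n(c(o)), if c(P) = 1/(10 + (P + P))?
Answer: 920799/2048000 ≈ 0.44961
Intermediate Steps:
o = 75 (o = 30 + 5*9 = 30 + 45 = 75)
g(U) = (-4 + U)*(9 + U) (g(U) = (9 + U)*(-4 + U) = (-4 + U)*(9 + U))
c(P) = 1/(10 + 2*P)
n(q) = 2*q*(-36 + q² + 5*q) (n(q) = (-36 + q² + 5*q)*(q + q) = (-36 + q² + 5*q)*(2*q) = 2*q*(-36 + q² + 5*q))
-n(c(o)) = -2*1/(2*(5 + 75))*(-36 + (1/(2*(5 + 75)))² + 5*(1/(2*(5 + 75)))) = -2*(½)/80*(-36 + ((½)/80)² + 5*((½)/80)) = -2*(½)*(1/80)*(-36 + ((½)*(1/80))² + 5*((½)*(1/80))) = -2*(-36 + (1/160)² + 5*(1/160))/160 = -2*(-36 + 1/25600 + 1/32)/160 = -2*(-920799)/(160*25600) = -1*(-920799/2048000) = 920799/2048000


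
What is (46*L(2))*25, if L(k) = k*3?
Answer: 6900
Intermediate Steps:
L(k) = 3*k
(46*L(2))*25 = (46*(3*2))*25 = (46*6)*25 = 276*25 = 6900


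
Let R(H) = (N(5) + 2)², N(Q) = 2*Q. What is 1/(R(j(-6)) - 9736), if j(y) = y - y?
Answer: -1/9592 ≈ -0.00010425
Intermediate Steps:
j(y) = 0
R(H) = 144 (R(H) = (2*5 + 2)² = (10 + 2)² = 12² = 144)
1/(R(j(-6)) - 9736) = 1/(144 - 9736) = 1/(-9592) = -1/9592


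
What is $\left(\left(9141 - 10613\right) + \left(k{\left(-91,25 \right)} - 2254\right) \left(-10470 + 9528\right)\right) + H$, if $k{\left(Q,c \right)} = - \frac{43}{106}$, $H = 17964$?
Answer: $\frac{113427533}{53} \approx 2.1401 \cdot 10^{6}$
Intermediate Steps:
$k{\left(Q,c \right)} = - \frac{43}{106}$ ($k{\left(Q,c \right)} = \left(-43\right) \frac{1}{106} = - \frac{43}{106}$)
$\left(\left(9141 - 10613\right) + \left(k{\left(-91,25 \right)} - 2254\right) \left(-10470 + 9528\right)\right) + H = \left(\left(9141 - 10613\right) + \left(- \frac{43}{106} - 2254\right) \left(-10470 + 9528\right)\right) + 17964 = \left(-1472 - - \frac{112553457}{53}\right) + 17964 = \left(-1472 + \frac{112553457}{53}\right) + 17964 = \frac{112475441}{53} + 17964 = \frac{113427533}{53}$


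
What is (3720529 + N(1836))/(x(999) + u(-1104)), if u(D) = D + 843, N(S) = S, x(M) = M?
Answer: 3722365/738 ≈ 5043.9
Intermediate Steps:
u(D) = 843 + D
(3720529 + N(1836))/(x(999) + u(-1104)) = (3720529 + 1836)/(999 + (843 - 1104)) = 3722365/(999 - 261) = 3722365/738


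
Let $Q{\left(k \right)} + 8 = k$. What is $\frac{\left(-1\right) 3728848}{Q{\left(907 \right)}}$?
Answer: $- \frac{3728848}{899} \approx -4147.8$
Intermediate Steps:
$Q{\left(k \right)} = -8 + k$
$\frac{\left(-1\right) 3728848}{Q{\left(907 \right)}} = \frac{\left(-1\right) 3728848}{-8 + 907} = - \frac{3728848}{899}$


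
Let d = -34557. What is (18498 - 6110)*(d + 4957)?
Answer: -366684800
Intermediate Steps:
(18498 - 6110)*(d + 4957) = (18498 - 6110)*(-34557 + 4957) = 12388*(-29600) = -366684800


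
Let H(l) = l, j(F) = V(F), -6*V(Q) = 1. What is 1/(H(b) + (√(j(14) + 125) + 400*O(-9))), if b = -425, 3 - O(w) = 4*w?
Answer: 91050/1381683001 - √4494/1381683001 ≈ 6.5849e-5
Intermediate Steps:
O(w) = 3 - 4*w
V(Q) = -⅙ (V(Q) = -⅙*1 = -⅙)
j(F) = -⅙
1/(H(b) + (√(j(14) + 125) + 400*O(-9))) = 1/(-425 + (√(-⅙ + 125) + 400*(3 - 4*(-9)))) = 1/(-425 + (√(749/6) + 400*(3 + 36))) = 1/(-425 + (√4494/6 + 400*39)) = 1/(-425 + (√4494/6 + 15600)) = 1/(-425 + (15600 + √4494/6)) = 1/(15175 + √4494/6)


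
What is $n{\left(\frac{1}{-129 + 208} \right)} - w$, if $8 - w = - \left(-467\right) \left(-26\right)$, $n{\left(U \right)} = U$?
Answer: $- \frac{959849}{79} \approx -12150.0$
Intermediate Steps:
$w = 12150$ ($w = 8 - - \left(-467\right) \left(-26\right) = 8 - \left(-1\right) 12142 = 8 - -12142 = 8 + 12142 = 12150$)
$n{\left(\frac{1}{-129 + 208} \right)} - w = \frac{1}{-129 + 208} - 12150 = \frac{1}{79} - 12150 = - \frac{959849}{79}$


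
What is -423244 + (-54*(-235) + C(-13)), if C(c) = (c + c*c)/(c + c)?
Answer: -410560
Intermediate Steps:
C(c) = (c + c²)/(2*c) (C(c) = (c + c²)/((2*c)) = (c + c²)*(1/(2*c)) = (c + c²)/(2*c))
-423244 + (-54*(-235) + C(-13)) = -423244 + (-54*(-235) + (½ + (½)*(-13))) = -423244 + (12690 + (½ - 13/2)) = -423244 + (12690 - 6) = -423244 + 12684 = -410560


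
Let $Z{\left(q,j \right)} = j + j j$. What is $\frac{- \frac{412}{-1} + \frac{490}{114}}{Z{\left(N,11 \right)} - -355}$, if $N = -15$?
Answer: $\frac{23729}{27759} \approx 0.85482$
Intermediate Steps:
$Z{\left(q,j \right)} = j + j^{2}$
$\frac{- \frac{412}{-1} + \frac{490}{114}}{Z{\left(N,11 \right)} - -355} = \frac{- \frac{412}{-1} + \frac{490}{114}}{11 \left(1 + 11\right) - -355} = \frac{\left(-412\right) \left(-1\right) + 490 \cdot \frac{1}{114}}{11 \cdot 12 + 355} = \frac{412 + \frac{245}{57}}{132 + 355} = \frac{23729}{57 \cdot 487} = \frac{23729}{57} \cdot \frac{1}{487} = \frac{23729}{27759}$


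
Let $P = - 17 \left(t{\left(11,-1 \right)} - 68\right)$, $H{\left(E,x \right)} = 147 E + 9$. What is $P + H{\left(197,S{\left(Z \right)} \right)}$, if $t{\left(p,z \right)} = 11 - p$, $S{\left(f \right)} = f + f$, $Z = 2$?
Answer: $30124$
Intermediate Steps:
$S{\left(f \right)} = 2 f$
$H{\left(E,x \right)} = 9 + 147 E$
$P = 1156$ ($P = - 17 \left(\left(11 - 11\right) - 68\right) = - 17 \left(0 - 68\right) = \left(-17\right) \left(-68\right) = 1156$)
$P + H{\left(197,S{\left(Z \right)} \right)} = 1156 + \left(9 + 147 \cdot 197\right) = 1156 + \left(9 + 28959\right) = 1156 + 28968 = 30124$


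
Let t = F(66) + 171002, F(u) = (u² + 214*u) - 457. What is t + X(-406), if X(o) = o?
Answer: 188619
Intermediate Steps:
F(u) = -457 + u² + 214*u
t = 189025 (t = (-457 + 66² + 214*66) + 171002 = (-457 + 4356 + 14124) + 171002 = 18023 + 171002 = 189025)
t + X(-406) = 189025 - 406 = 188619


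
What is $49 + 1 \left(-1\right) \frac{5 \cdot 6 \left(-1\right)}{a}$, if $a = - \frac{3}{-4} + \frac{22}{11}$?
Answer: $\frac{659}{11} \approx 59.909$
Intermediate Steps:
$a = \frac{11}{4}$ ($a = \left(-3\right) \left(- \frac{1}{4}\right) + 22 \cdot \frac{1}{11} = \frac{3}{4} + 2 = \frac{11}{4} \approx 2.75$)
$49 + 1 \left(-1\right) \frac{5 \cdot 6 \left(-1\right)}{a} = 49 + 1 \left(-1\right) \frac{5 \cdot 6 \left(-1\right)}{\frac{11}{4}} = 49 - 30 \left(-1\right) \frac{4}{11} = 49 - \left(-30\right) \frac{4}{11} = 49 - - \frac{120}{11} = 49 + \frac{120}{11} = \frac{659}{11}$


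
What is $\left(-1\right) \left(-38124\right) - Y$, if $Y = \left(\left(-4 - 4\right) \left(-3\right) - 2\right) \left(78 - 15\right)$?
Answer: $36738$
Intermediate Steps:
$Y = 1386$ ($Y = \left(\left(-4 - 4\right) \left(-3\right) - 2\right) \left(78 + \left(-49 + 34\right)\right) = \left(\left(-8\right) \left(-3\right) - 2\right) \left(78 - 15\right) = \left(24 - 2\right) 63 = 22 \cdot 63 = 1386$)
$\left(-1\right) \left(-38124\right) - Y = \left(-1\right) \left(-38124\right) - 1386 = 38124 - 1386 = 36738$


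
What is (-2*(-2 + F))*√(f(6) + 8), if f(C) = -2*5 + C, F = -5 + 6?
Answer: 4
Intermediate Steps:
F = 1
f(C) = -10 + C
(-2*(-2 + F))*√(f(6) + 8) = (-2*(-2 + 1))*√((-10 + 6) + 8) = (-2*(-1))*√(-4 + 8) = 2*√4 = 2*2 = 4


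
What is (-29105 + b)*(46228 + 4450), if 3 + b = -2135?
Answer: -1583332754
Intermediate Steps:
b = -2138 (b = -3 - 2135 = -2138)
(-29105 + b)*(46228 + 4450) = (-29105 - 2138)*(46228 + 4450) = -31243*50678 = -1583332754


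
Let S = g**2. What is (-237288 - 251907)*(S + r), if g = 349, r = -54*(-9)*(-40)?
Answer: -50074489395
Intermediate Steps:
r = -19440 (r = 486*(-40) = -19440)
S = 121801 (S = 349**2 = 121801)
(-237288 - 251907)*(S + r) = (-237288 - 251907)*(121801 - 19440) = -489195*102361 = -50074489395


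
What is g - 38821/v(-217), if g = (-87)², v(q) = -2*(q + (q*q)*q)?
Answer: 154688068319/20437060 ≈ 7569.0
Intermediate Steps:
v(q) = -2*q - 2*q³ (v(q) = -2*(q + q²*q) = -2*(q + q³) = -2*q - 2*q³)
g = 7569
g - 38821/v(-217) = 7569 - 38821*1/(434*(1 + (-217)²)) = 7569 - 38821*1/(434*(1 + 47089)) = 7569 - 38821/((-2*(-217)*47090)) = 7569 - 38821/20437060 = 154688068319/20437060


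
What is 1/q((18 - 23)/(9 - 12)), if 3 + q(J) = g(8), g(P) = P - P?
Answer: -⅓ ≈ -0.33333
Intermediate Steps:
g(P) = 0
q(J) = -3 (q(J) = -3 + 0 = -3)
1/q((18 - 23)/(9 - 12)) = 1/(-3) = -⅓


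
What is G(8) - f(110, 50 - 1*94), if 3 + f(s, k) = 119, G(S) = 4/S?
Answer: -231/2 ≈ -115.50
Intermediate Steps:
f(s, k) = 116 (f(s, k) = -3 + 119 = 116)
G(8) - f(110, 50 - 1*94) = 4/8 - 1*116 = 4*(1/8) - 116 = 1/2 - 116 = -231/2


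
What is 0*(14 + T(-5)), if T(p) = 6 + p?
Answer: 0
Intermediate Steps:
0*(14 + T(-5)) = 0*(14 + (6 - 5)) = 0*(14 + 1) = 0*15 = 0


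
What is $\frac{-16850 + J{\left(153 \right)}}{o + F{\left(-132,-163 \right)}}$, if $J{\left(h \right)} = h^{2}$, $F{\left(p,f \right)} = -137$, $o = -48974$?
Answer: $- \frac{6559}{49111} \approx -0.13355$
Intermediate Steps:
$\frac{-16850 + J{\left(153 \right)}}{o + F{\left(-132,-163 \right)}} = \frac{-16850 + 153^{2}}{-48974 - 137} = \frac{-16850 + 23409}{-49111} = 6559 \left(- \frac{1}{49111}\right) = - \frac{6559}{49111}$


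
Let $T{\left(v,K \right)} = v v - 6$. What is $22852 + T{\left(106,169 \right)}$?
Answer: $34082$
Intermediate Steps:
$T{\left(v,K \right)} = -6 + v^{2}$ ($T{\left(v,K \right)} = v^{2} - 6 = -6 + v^{2}$)
$22852 + T{\left(106,169 \right)} = 22852 - \left(6 - 106^{2}\right) = 22852 + \left(-6 + 11236\right) = 22852 + 11230 = 34082$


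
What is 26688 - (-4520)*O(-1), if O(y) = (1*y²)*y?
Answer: 22168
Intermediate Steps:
O(y) = y³ (O(y) = y²*y = y³)
26688 - (-4520)*O(-1) = 26688 - (-4520)*(-1)³ = 26688 - (-4520)*(-1) = 26688 - 1*4520 = 26688 - 4520 = 22168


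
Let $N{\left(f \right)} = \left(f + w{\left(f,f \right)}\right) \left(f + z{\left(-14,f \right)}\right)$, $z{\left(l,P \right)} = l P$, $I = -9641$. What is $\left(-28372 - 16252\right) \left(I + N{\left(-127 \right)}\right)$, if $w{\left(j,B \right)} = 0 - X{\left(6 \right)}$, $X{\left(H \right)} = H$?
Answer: $10228891776$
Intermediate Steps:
$w{\left(j,B \right)} = -6$ ($w{\left(j,B \right)} = 0 - 6 = -6$)
$z{\left(l,P \right)} = P l$
$N{\left(f \right)} = - 13 f \left(-6 + f\right)$ ($N{\left(f \right)} = \left(f - 6\right) \left(f + f \left(-14\right)\right) = \left(-6 + f\right) \left(f - 14 f\right) = \left(-6 + f\right) \left(- 13 f\right) = - 13 f \left(-6 + f\right)$)
$\left(-28372 - 16252\right) \left(I + N{\left(-127 \right)}\right) = \left(-28372 - 16252\right) \left(-9641 + 13 \left(-127\right) \left(6 - -127\right)\right) = - 44624 \left(-9641 + 13 \left(-127\right) \left(6 + 127\right)\right) = - 44624 \left(-9641 + 13 \left(-127\right) 133\right) = - 44624 \left(-9641 - 219583\right) = \left(-44624\right) \left(-229224\right) = 10228891776$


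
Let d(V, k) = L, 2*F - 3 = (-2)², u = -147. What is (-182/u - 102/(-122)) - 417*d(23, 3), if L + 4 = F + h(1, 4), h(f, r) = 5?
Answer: -4802279/2562 ≈ -1874.4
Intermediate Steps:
F = 7/2 (F = 3/2 + (½)*(-2)² = 3/2 + (½)*4 = 3/2 + 2 = 7/2 ≈ 3.5000)
L = 9/2 (L = -4 + (7/2 + 5) = -4 + 17/2 = 9/2 ≈ 4.5000)
d(V, k) = 9/2
(-182/u - 102/(-122)) - 417*d(23, 3) = (-182/(-147) - 102/(-122)) - 417*9/2 = (-182*(-1/147) - 102*(-1/122)) - 3753/2 = (26/21 + 51/61) - 3753/2 = 2657/1281 - 3753/2 = -4802279/2562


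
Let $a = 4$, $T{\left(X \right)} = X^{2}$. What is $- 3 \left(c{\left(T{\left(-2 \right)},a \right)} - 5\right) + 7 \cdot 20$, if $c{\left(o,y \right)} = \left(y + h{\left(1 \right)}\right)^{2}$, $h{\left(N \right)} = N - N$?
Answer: $107$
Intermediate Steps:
$h{\left(N \right)} = 0$
$c{\left(o,y \right)} = y^{2}$ ($c{\left(o,y \right)} = \left(y + 0\right)^{2} = y^{2}$)
$- 3 \left(c{\left(T{\left(-2 \right)},a \right)} - 5\right) + 7 \cdot 20 = - 3 \left(4^{2} - 5\right) + 7 \cdot 20 = - 3 \left(16 - 5\right) + 140 = \left(-3\right) 11 + 140 = -33 + 140 = 107$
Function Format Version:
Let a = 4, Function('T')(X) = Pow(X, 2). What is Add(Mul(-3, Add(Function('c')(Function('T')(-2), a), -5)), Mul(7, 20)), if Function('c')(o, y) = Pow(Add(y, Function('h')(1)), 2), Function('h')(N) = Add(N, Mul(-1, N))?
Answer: 107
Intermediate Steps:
Function('h')(N) = 0
Function('c')(o, y) = Pow(y, 2) (Function('c')(o, y) = Pow(Add(y, 0), 2) = Pow(y, 2))
Add(Mul(-3, Add(Function('c')(Function('T')(-2), a), -5)), Mul(7, 20)) = Add(Mul(-3, Add(Pow(4, 2), -5)), Mul(7, 20)) = Add(Mul(-3, Add(16, -5)), 140) = Add(Mul(-3, 11), 140) = Add(-33, 140) = 107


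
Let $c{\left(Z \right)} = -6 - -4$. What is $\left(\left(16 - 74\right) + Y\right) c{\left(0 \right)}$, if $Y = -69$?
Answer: $254$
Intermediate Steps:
$c{\left(Z \right)} = -2$ ($c{\left(Z \right)} = -6 + 4 = -2$)
$\left(\left(16 - 74\right) + Y\right) c{\left(0 \right)} = \left(\left(16 - 74\right) - 69\right) \left(-2\right) = \left(-58 - 69\right) \left(-2\right) = \left(-127\right) \left(-2\right) = 254$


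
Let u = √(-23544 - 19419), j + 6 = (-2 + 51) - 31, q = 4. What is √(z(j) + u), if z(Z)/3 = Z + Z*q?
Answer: √(180 + I*√42963) ≈ 15.075 + 6.8747*I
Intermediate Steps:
j = 12 (j = -6 + ((-2 + 51) - 31) = -6 + (49 - 31) = -6 + 18 = 12)
u = I*√42963 (u = √(-42963) = I*√42963 ≈ 207.28*I)
z(Z) = 15*Z (z(Z) = 3*(Z + Z*4) = 3*(Z + 4*Z) = 3*(5*Z) = 15*Z)
√(z(j) + u) = √(15*12 + I*√42963) = √(180 + I*√42963)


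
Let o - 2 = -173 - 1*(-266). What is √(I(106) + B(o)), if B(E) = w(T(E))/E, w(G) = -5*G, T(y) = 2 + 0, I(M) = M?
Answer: 2*√9557/19 ≈ 10.291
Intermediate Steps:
T(y) = 2
o = 95 (o = 2 + (-173 - 1*(-266)) = 2 + (-173 + 266) = 2 + 93 = 95)
B(E) = -10/E (B(E) = (-5*2)/E = -10/E)
√(I(106) + B(o)) = √(106 - 10/95) = √(106 - 10*1/95) = √(106 - 2/19) = √(2012/19) = 2*√9557/19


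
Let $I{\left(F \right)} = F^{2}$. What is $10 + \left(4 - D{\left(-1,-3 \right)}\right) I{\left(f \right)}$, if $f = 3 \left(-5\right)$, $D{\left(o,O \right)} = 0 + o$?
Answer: $1135$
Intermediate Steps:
$D{\left(o,O \right)} = o$
$f = -15$
$10 + \left(4 - D{\left(-1,-3 \right)}\right) I{\left(f \right)} = 10 + \left(4 - -1\right) \left(-15\right)^{2} = 10 + \left(4 + 1\right) 225 = 10 + 5 \cdot 225 = 10 + 1125 = 1135$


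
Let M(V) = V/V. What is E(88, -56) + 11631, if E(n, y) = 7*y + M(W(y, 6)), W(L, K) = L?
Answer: 11240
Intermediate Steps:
M(V) = 1
E(n, y) = 1 + 7*y (E(n, y) = 7*y + 1 = 1 + 7*y)
E(88, -56) + 11631 = (1 + 7*(-56)) + 11631 = (1 - 392) + 11631 = -391 + 11631 = 11240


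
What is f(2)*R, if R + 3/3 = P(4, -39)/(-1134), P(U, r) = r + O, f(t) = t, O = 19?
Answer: -1114/567 ≈ -1.9647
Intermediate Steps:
P(U, r) = 19 + r (P(U, r) = r + 19 = 19 + r)
R = -557/567 (R = -1 + (19 - 39)/(-1134) = -1 - 20*(-1/1134) = -1 + 10/567 = -557/567 ≈ -0.98236)
f(2)*R = 2*(-557/567) = -1114/567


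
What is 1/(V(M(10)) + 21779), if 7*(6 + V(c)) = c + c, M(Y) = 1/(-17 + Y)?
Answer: 49/1066875 ≈ 4.5929e-5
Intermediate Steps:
V(c) = -6 + 2*c/7 (V(c) = -6 + (c + c)/7 = -6 + (2*c)/7 = -6 + 2*c/7)
1/(V(M(10)) + 21779) = 1/((-6 + 2/(7*(-17 + 10))) + 21779) = 1/((-6 + (2/7)/(-7)) + 21779) = 1/((-6 + (2/7)*(-⅐)) + 21779) = 1/((-6 - 2/49) + 21779) = 1/(-296/49 + 21779) = 1/(1066875/49) = 49/1066875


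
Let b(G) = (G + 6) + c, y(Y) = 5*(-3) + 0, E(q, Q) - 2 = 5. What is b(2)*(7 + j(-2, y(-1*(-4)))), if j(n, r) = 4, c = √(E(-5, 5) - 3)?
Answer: 110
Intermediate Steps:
E(q, Q) = 7 (E(q, Q) = 2 + 5 = 7)
y(Y) = -15 (y(Y) = -15 + 0 = -15)
c = 2 (c = √(7 - 3) = √4 = 2)
b(G) = 8 + G (b(G) = (G + 6) + 2 = (6 + G) + 2 = 8 + G)
b(2)*(7 + j(-2, y(-1*(-4)))) = (8 + 2)*(7 + 4) = 10*11 = 110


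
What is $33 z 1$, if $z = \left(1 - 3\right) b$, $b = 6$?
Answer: $-396$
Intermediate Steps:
$z = -12$ ($z = \left(1 - 3\right) 6 = \left(-2\right) 6 = -12$)
$33 z 1 = 33 \left(-12\right) 1 = \left(-396\right) 1 = -396$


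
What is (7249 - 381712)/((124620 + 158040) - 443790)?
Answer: 124821/53710 ≈ 2.3240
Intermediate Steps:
(7249 - 381712)/((124620 + 158040) - 443790) = -374463/(282660 - 443790) = -374463/(-161130) = -374463*(-1/161130) = 124821/53710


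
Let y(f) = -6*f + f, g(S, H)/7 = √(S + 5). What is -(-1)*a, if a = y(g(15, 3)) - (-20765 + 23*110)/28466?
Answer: 18235/28466 - 70*√5 ≈ -155.88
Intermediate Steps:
g(S, H) = 7*√(5 + S) (g(S, H) = 7*√(S + 5) = 7*√(5 + S))
y(f) = -5*f
a = 18235/28466 - 70*√5 (a = -35*√(5 + 15) - (-20765 + 23*110)/28466 = -35*√20 - (-20765 + 2530)/28466 = -35*2*√5 - (-18235)/28466 = -70*√5 - 1*(-18235/28466) = -70*√5 + 18235/28466 = 18235/28466 - 70*√5 ≈ -155.88)
-(-1)*a = -(-1)*(18235/28466 - 70*√5) = -(-18235/28466 + 70*√5) = 18235/28466 - 70*√5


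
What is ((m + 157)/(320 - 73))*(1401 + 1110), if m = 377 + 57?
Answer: 1484001/247 ≈ 6008.1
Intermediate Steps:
m = 434
((m + 157)/(320 - 73))*(1401 + 1110) = ((434 + 157)/(320 - 73))*(1401 + 1110) = (591/247)*2511 = 1484001/247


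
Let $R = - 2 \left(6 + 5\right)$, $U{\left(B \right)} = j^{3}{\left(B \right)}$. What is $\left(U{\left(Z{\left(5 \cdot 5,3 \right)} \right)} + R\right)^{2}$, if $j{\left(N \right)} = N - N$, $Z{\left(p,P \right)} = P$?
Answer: $484$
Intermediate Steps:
$j{\left(N \right)} = 0$
$U{\left(B \right)} = 0$ ($U{\left(B \right)} = 0^{3} = 0$)
$R = -22$ ($R = \left(-2\right) 11 = -22$)
$\left(U{\left(Z{\left(5 \cdot 5,3 \right)} \right)} + R\right)^{2} = \left(0 - 22\right)^{2} = \left(-22\right)^{2} = 484$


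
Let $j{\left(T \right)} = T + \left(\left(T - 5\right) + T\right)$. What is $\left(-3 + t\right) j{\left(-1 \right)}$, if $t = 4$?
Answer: $-8$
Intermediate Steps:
$j{\left(T \right)} = -5 + 3 T$ ($j{\left(T \right)} = T + \left(\left(-5 + T\right) + T\right) = T + \left(-5 + 2 T\right) = -5 + 3 T$)
$\left(-3 + t\right) j{\left(-1 \right)} = \left(-3 + 4\right) \left(-5 + 3 \left(-1\right)\right) = 1 \left(-5 - 3\right) = 1 \left(-8\right) = -8$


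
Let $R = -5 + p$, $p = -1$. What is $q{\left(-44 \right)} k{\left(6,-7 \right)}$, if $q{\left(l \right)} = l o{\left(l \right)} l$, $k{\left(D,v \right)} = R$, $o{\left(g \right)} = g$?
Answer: $511104$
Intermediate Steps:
$R = -6$ ($R = -5 - 1 = -6$)
$k{\left(D,v \right)} = -6$
$q{\left(l \right)} = l^{3}$ ($q{\left(l \right)} = l l l = l^{2} l = l^{3}$)
$q{\left(-44 \right)} k{\left(6,-7 \right)} = \left(-44\right)^{3} \left(-6\right) = \left(-85184\right) \left(-6\right) = 511104$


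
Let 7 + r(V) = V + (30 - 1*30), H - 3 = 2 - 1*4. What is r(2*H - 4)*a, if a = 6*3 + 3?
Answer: -189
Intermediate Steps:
H = 1 (H = 3 + (2 - 1*4) = 3 + (2 - 4) = 3 - 2 = 1)
r(V) = -7 + V (r(V) = -7 + (V + (30 - 1*30)) = -7 + (V + (30 - 30)) = -7 + (V + 0) = -7 + V)
a = 21 (a = 18 + 3 = 21)
r(2*H - 4)*a = (-7 + (2*1 - 4))*21 = (-7 + (2 - 4))*21 = (-7 - 2)*21 = -9*21 = -189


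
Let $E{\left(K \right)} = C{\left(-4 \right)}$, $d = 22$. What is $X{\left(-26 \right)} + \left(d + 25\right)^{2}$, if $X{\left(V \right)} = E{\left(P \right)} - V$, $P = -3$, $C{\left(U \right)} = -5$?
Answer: $2230$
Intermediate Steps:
$E{\left(K \right)} = -5$
$X{\left(V \right)} = -5 - V$
$X{\left(-26 \right)} + \left(d + 25\right)^{2} = \left(-5 - -26\right) + \left(22 + 25\right)^{2} = \left(-5 + 26\right) + 47^{2} = 21 + 2209 = 2230$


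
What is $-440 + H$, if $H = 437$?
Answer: $-3$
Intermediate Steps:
$-440 + H = -440 + 437 = -3$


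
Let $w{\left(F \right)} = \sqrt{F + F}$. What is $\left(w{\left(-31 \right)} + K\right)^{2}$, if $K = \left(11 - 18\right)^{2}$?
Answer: $\left(49 + i \sqrt{62}\right)^{2} \approx 2339.0 + 771.65 i$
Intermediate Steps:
$w{\left(F \right)} = \sqrt{2} \sqrt{F}$ ($w{\left(F \right)} = \sqrt{2 F} = \sqrt{2} \sqrt{F}$)
$K = 49$ ($K = \left(-7\right)^{2} = 49$)
$\left(w{\left(-31 \right)} + K\right)^{2} = \left(\sqrt{2} \sqrt{-31} + 49\right)^{2} = \left(\sqrt{2} i \sqrt{31} + 49\right)^{2} = \left(i \sqrt{62} + 49\right)^{2} = \left(49 + i \sqrt{62}\right)^{2}$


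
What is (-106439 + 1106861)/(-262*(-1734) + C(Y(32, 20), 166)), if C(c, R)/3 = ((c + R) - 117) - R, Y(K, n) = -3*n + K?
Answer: 333474/151291 ≈ 2.2042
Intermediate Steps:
Y(K, n) = K - 3*n
C(c, R) = -351 + 3*c (C(c, R) = 3*(((c + R) - 117) - R) = 3*(((R + c) - 117) - R) = 3*((-117 + R + c) - R) = 3*(-117 + c) = -351 + 3*c)
(-106439 + 1106861)/(-262*(-1734) + C(Y(32, 20), 166)) = (-106439 + 1106861)/(-262*(-1734) + (-351 + 3*(32 - 3*20))) = 1000422/(454308 + (-351 + 3*(32 - 60))) = 1000422/(454308 + (-351 + 3*(-28))) = 1000422/(454308 + (-351 - 84)) = 1000422/(454308 - 435) = 1000422/453873 = 1000422*(1/453873) = 333474/151291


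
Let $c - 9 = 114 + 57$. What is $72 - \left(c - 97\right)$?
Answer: $-11$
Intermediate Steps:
$c = 180$ ($c = 9 + \left(114 + 57\right) = 9 + 171 = 180$)
$72 - \left(c - 97\right) = 72 - \left(180 - 97\right) = 72 - 83 = -11$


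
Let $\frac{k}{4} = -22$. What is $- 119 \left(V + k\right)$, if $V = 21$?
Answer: $7973$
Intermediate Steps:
$k = -88$ ($k = 4 \left(-22\right) = -88$)
$- 119 \left(V + k\right) = - 119 \left(21 - 88\right) = \left(-119\right) \left(-67\right) = 7973$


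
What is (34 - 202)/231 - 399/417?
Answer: -2575/1529 ≈ -1.6841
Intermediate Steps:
(34 - 202)/231 - 399/417 = -168*1/231 - 399*1/417 = -8/11 - 133/139 = -2575/1529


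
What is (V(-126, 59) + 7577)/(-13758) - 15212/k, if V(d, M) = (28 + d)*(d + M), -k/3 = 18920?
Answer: -12363958/16268835 ≈ -0.75998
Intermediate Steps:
k = -56760 (k = -3*18920 = -56760)
V(d, M) = (28 + d)*(M + d)
(V(-126, 59) + 7577)/(-13758) - 15212/k = (((-126)² + 28*59 + 28*(-126) + 59*(-126)) + 7577)/(-13758) - 15212/(-56760) = ((15876 + 1652 - 3528 - 7434) + 7577)*(-1/13758) - 15212*(-1/56760) = (6566 + 7577)*(-1/13758) + 3803/14190 = 14143*(-1/13758) + 3803/14190 = -14143/13758 + 3803/14190 = -12363958/16268835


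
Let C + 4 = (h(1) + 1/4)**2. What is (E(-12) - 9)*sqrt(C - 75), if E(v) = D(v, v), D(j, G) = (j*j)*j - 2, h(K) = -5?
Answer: -1739*I*sqrt(903)/4 ≈ -13064.0*I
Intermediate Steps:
C = 297/16 (C = -4 + (-5 + 1/4)**2 = -4 + (-19/4)**2 = -4 + 361/16 = 297/16 ≈ 18.563)
D(j, G) = -2 + j**3 (D(j, G) = j**2*j - 2 = j**3 - 2 = -2 + j**3)
E(v) = -2 + v**3
(E(-12) - 9)*sqrt(C - 75) = ((-2 + (-12)**3) - 9)*sqrt(297/16 - 75) = ((-2 - 1728) - 9)*sqrt(-903/16) = (-1730 - 9)*(I*sqrt(903)/4) = -1739*I*sqrt(903)/4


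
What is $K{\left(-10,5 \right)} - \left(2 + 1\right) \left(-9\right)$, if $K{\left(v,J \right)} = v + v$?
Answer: $7$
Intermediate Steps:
$K{\left(v,J \right)} = 2 v$
$K{\left(-10,5 \right)} - \left(2 + 1\right) \left(-9\right) = 2 \left(-10\right) - \left(2 + 1\right) \left(-9\right) = -20 - 3 \left(-9\right) = -20 - -27 = -20 + 27 = 7$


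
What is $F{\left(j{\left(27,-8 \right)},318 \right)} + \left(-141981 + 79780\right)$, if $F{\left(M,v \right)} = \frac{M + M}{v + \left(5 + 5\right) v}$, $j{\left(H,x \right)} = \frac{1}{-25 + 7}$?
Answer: $- \frac{1958211883}{31482} \approx -62201.0$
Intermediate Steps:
$j{\left(H,x \right)} = - \frac{1}{18}$ ($j{\left(H,x \right)} = \frac{1}{-18} = - \frac{1}{18}$)
$F{\left(M,v \right)} = \frac{2 M}{11 v}$ ($F{\left(M,v \right)} = \frac{2 M}{v + 10 v} = \frac{2 M}{11 v}$)
$F{\left(j{\left(27,-8 \right)},318 \right)} + \left(-141981 + 79780\right) = \frac{2}{11} \left(- \frac{1}{18}\right) \frac{1}{318} + \left(-141981 + 79780\right) = \frac{2}{11} \left(- \frac{1}{18}\right) \frac{1}{318} - 62201 = - \frac{1}{31482} - 62201 = - \frac{1958211883}{31482}$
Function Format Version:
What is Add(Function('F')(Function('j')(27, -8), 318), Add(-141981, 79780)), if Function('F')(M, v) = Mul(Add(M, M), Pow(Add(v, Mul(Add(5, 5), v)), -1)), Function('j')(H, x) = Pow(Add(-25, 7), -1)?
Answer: Rational(-1958211883, 31482) ≈ -62201.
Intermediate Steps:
Function('j')(H, x) = Rational(-1, 18) (Function('j')(H, x) = Pow(-18, -1) = Rational(-1, 18))
Function('F')(M, v) = Mul(Rational(2, 11), M, Pow(v, -1)) (Function('F')(M, v) = Mul(Mul(2, M), Pow(Add(v, Mul(10, v)), -1)) = Mul(Mul(2, M), Pow(Mul(11, v), -1)) = Mul(Mul(2, M), Mul(Rational(1, 11), Pow(v, -1))) = Mul(Rational(2, 11), M, Pow(v, -1)))
Add(Function('F')(Function('j')(27, -8), 318), Add(-141981, 79780)) = Add(Mul(Rational(2, 11), Rational(-1, 18), Pow(318, -1)), Add(-141981, 79780)) = Add(Mul(Rational(2, 11), Rational(-1, 18), Rational(1, 318)), -62201) = Add(Rational(-1, 31482), -62201) = Rational(-1958211883, 31482)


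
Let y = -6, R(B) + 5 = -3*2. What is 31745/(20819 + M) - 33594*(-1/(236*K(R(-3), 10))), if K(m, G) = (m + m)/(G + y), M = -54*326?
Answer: -607270/37937 ≈ -16.007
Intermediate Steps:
R(B) = -11 (R(B) = -5 - 3*2 = -5 - 6 = -11)
M = -17604
K(m, G) = 2*m/(-6 + G) (K(m, G) = (m + m)/(G - 6) = (2*m)/(-6 + G) = 2*m/(-6 + G))
31745/(20819 + M) - 33594*(-1/(236*K(R(-3), 10))) = 31745/(20819 - 17604) - 33594/((2*(-11)/(-6 + 10))*(-236)) = 31745/3215 - 33594/((2*(-11)/4)*(-236)) = 31745*(1/3215) - 33594/((2*(-11)*(¼))*(-236)) = 6349/643 - 33594/((-11/2*(-236))) = 6349/643 - 33594/1298 = 6349/643 - 33594*1/1298 = 6349/643 - 1527/59 = -607270/37937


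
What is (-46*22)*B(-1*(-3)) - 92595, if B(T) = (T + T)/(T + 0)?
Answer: -94619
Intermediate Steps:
B(T) = 2 (B(T) = (2*T)/T = 2)
(-46*22)*B(-1*(-3)) - 92595 = -46*22*2 - 92595 = -1012*2 - 92595 = -2024 - 92595 = -94619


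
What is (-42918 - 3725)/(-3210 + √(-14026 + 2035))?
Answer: 49908010/3438697 + 46643*I*√11991/10316091 ≈ 14.514 + 0.49511*I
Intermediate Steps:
(-42918 - 3725)/(-3210 + √(-14026 + 2035)) = -46643/(-3210 + √(-11991)) = -46643/(-3210 + I*√11991)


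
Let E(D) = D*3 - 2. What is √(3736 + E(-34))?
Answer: 4*√227 ≈ 60.266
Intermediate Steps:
E(D) = -2 + 3*D (E(D) = 3*D - 2 = -2 + 3*D)
√(3736 + E(-34)) = √(3736 + (-2 + 3*(-34))) = √(3736 + (-2 - 102)) = √(3736 - 104) = √3632 = 4*√227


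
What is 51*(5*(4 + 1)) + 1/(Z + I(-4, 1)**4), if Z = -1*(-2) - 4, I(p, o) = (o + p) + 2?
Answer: 1274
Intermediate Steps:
I(p, o) = 2 + o + p
Z = -2 (Z = 2 - 4 = -2)
51*(5*(4 + 1)) + 1/(Z + I(-4, 1)**4) = 51*(5*(4 + 1)) + 1/(-2 + (2 + 1 - 4)**4) = 51*(5*5) + 1/(-2 + (-1)**4) = 51*25 + 1/(-2 + 1) = 1275 + 1/(-1) = 1275 - 1 = 1274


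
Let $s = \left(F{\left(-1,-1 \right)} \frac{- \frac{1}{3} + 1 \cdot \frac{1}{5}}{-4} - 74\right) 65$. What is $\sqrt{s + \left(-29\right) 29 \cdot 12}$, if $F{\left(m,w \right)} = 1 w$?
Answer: $\frac{35 i \sqrt{438}}{6} \approx 122.08 i$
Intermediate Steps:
$F{\left(m,w \right)} = w$
$s = - \frac{28873}{6}$ ($s = \left(- \frac{- \frac{1}{3} + 1 \cdot \frac{1}{5}}{-4} - 74\right) 65 = \left(- \frac{\left(\left(-1\right) \frac{1}{3} + 1 \cdot \frac{1}{5}\right) \left(-1\right)}{4} - 74\right) 65 = \left(- \frac{\left(- \frac{1}{3} + \frac{1}{5}\right) \left(-1\right)}{4} - 74\right) 65 = \left(- \frac{\left(-2\right) \left(-1\right)}{15 \cdot 4} - 74\right) 65 = \left(\left(-1\right) \frac{1}{30} - 74\right) 65 = \left(- \frac{1}{30} - 74\right) 65 = \left(- \frac{2221}{30}\right) 65 = - \frac{28873}{6} \approx -4812.2$)
$\sqrt{s + \left(-29\right) 29 \cdot 12} = \sqrt{- \frac{28873}{6} + \left(-29\right) 29 \cdot 12} = \sqrt{- \frac{28873}{6} - 10092} = \sqrt{- \frac{89425}{6}} = \frac{35 i \sqrt{438}}{6}$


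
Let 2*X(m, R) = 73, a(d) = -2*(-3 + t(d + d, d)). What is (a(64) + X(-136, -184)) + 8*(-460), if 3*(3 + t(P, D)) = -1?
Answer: -21785/6 ≈ -3630.8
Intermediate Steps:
t(P, D) = -10/3 (t(P, D) = -3 + (1/3)*(-1) = -3 - 1/3 = -10/3)
a(d) = 38/3 (a(d) = -2*(-3 - 10/3) = -2*(-19/3) = 38/3)
X(m, R) = 73/2 (X(m, R) = (1/2)*73 = 73/2)
(a(64) + X(-136, -184)) + 8*(-460) = (38/3 + 73/2) + 8*(-460) = 295/6 - 3680 = -21785/6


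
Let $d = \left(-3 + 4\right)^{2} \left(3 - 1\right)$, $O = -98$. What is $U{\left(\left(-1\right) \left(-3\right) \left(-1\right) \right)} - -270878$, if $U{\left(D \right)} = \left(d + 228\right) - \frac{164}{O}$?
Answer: $\frac{13284374}{49} \approx 2.7111 \cdot 10^{5}$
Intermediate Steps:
$d = 2$ ($d = 1^{2} \cdot 2 = 1 \cdot 2 = 2$)
$U{\left(D \right)} = \frac{11352}{49}$ ($U{\left(D \right)} = \left(2 + 228\right) - \frac{164}{-98} = 230 - - \frac{82}{49} = 230 + \frac{82}{49} = \frac{11352}{49}$)
$U{\left(\left(-1\right) \left(-3\right) \left(-1\right) \right)} - -270878 = \frac{11352}{49} - -270878 = \frac{11352}{49} + 270878 = \frac{13284374}{49}$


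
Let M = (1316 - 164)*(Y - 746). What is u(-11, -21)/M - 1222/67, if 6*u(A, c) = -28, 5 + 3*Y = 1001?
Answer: -874208555/47931264 ≈ -18.239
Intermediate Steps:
Y = 332 (Y = -5/3 + (1/3)*1001 = -5/3 + 1001/3 = 332)
u(A, c) = -14/3 (u(A, c) = (1/6)*(-28) = -14/3)
M = -476928 (M = (1316 - 164)*(332 - 746) = 1152*(-414) = -476928)
u(-11, -21)/M - 1222/67 = -14/3/(-476928) - 1222/67 = -14/3*(-1/476928) - 1222*1/67 = 7/715392 - 1222/67 = -874208555/47931264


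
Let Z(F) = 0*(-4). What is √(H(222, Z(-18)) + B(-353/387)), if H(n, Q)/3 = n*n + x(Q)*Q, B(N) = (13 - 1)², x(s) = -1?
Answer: 6*√4111 ≈ 384.70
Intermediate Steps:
B(N) = 144 (B(N) = 12² = 144)
Z(F) = 0
H(n, Q) = -3*Q + 3*n² (H(n, Q) = 3*(n*n - Q) = 3*(n² - Q) = -3*Q + 3*n²)
√(H(222, Z(-18)) + B(-353/387)) = √((-3*0 + 3*222²) + 144) = √((0 + 3*49284) + 144) = √((0 + 147852) + 144) = √(147852 + 144) = √147996 = 6*√4111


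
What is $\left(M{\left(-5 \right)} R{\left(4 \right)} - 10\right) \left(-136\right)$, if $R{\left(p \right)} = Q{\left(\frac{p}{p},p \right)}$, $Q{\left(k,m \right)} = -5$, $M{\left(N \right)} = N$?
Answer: $-2040$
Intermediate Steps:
$R{\left(p \right)} = -5$
$\left(M{\left(-5 \right)} R{\left(4 \right)} - 10\right) \left(-136\right) = \left(\left(-5\right) \left(-5\right) - 10\right) \left(-136\right) = \left(25 - 10\right) \left(-136\right) = 15 \left(-136\right) = -2040$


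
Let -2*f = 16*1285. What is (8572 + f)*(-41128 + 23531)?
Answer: 30055676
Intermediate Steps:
f = -10280 (f = -8*1285 = -½*20560 = -10280)
(8572 + f)*(-41128 + 23531) = (8572 - 10280)*(-41128 + 23531) = -1708*(-17597) = 30055676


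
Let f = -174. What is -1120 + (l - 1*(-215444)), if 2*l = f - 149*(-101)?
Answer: 443523/2 ≈ 2.2176e+5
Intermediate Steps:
l = 14875/2 (l = (-174 - 149*(-101))/2 = (-174 + 15049)/2 = (½)*14875 = 14875/2 ≈ 7437.5)
-1120 + (l - 1*(-215444)) = -1120 + (14875/2 - 1*(-215444)) = -1120 + (14875/2 + 215444) = -1120 + 445763/2 = 443523/2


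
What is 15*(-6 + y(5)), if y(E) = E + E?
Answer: 60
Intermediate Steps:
y(E) = 2*E
15*(-6 + y(5)) = 15*(-6 + 2*5) = 15*(-6 + 10) = 15*4 = 60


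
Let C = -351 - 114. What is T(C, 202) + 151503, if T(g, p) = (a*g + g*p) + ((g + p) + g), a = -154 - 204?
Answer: 223315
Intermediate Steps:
a = -358
C = -465
T(g, p) = p - 356*g + g*p (T(g, p) = (-358*g + g*p) + ((g + p) + g) = (-358*g + g*p) + (p + 2*g) = p - 356*g + g*p)
T(C, 202) + 151503 = (202 - 356*(-465) - 465*202) + 151503 = (202 + 165540 - 93930) + 151503 = 71812 + 151503 = 223315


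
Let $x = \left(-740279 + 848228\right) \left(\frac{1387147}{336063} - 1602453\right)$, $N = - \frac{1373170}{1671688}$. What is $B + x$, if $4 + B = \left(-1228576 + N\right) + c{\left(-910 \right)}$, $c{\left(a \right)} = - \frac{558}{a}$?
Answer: $- \frac{11569178683903889740427}{66880057660} \approx -1.7298 \cdot 10^{11}$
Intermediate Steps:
$N = - \frac{686585}{835844}$ ($N = \left(-1373170\right) \frac{1}{1671688} = - \frac{686585}{835844} \approx -0.82143$)
$B = - \frac{467240134987299}{380309020}$ ($B = -4 - \left(\frac{1026898564729}{835844} + \frac{558}{-910}\right) = -4 - \frac{467238613751219}{380309020} = - \frac{467240134987299}{380309020} \approx -1.2286 \cdot 10^{6}$)
$x = - \frac{19377701009930336}{112021}$ ($x = 107949 \left(1387147 \cdot \frac{1}{336063} - 1602453\right) = 107949 \left(\frac{1387147}{336063} - 1602453\right) = 107949 \left(- \frac{538523775392}{336063}\right) = - \frac{19377701009930336}{112021} \approx -1.7298 \cdot 10^{11}$)
$B + x = - \frac{467240134987299}{380309020} - \frac{19377701009930336}{112021} = - \frac{11569178683903889740427}{66880057660}$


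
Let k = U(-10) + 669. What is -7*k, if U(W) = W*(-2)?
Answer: -4823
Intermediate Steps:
U(W) = -2*W
k = 689 (k = -2*(-10) + 669 = 20 + 669 = 689)
-7*k = -7*689 = -4823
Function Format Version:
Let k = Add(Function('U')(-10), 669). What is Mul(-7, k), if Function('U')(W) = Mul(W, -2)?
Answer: -4823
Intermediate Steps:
Function('U')(W) = Mul(-2, W)
k = 689 (k = Add(Mul(-2, -10), 669) = Add(20, 669) = 689)
Mul(-7, k) = Mul(-7, 689) = -4823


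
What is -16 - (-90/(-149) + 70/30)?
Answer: -8465/447 ≈ -18.937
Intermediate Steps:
-16 - (-90/(-149) + 70/30) = -16 - (-90*(-1/149) + 70*(1/30)) = -16 - (90/149 + 7/3) = -16 - 1*1313/447 = -16 - 1313/447 = -8465/447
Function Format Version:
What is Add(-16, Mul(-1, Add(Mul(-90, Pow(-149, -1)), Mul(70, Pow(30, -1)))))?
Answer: Rational(-8465, 447) ≈ -18.937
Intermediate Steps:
Add(-16, Mul(-1, Add(Mul(-90, Pow(-149, -1)), Mul(70, Pow(30, -1))))) = Add(-16, Mul(-1, Add(Mul(-90, Rational(-1, 149)), Mul(70, Rational(1, 30))))) = Add(-16, Mul(-1, Add(Rational(90, 149), Rational(7, 3)))) = Add(-16, Mul(-1, Rational(1313, 447))) = Add(-16, Rational(-1313, 447)) = Rational(-8465, 447)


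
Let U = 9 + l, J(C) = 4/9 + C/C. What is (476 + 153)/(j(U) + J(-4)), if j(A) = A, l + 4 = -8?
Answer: -5661/14 ≈ -404.36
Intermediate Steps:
l = -12 (l = -4 - 8 = -12)
J(C) = 13/9 (J(C) = 4*(⅑) + 1 = 4/9 + 1 = 13/9)
U = -3 (U = 9 - 12 = -3)
(476 + 153)/(j(U) + J(-4)) = (476 + 153)/(-3 + 13/9) = 629/(-14/9) = 629*(-9/14) = -5661/14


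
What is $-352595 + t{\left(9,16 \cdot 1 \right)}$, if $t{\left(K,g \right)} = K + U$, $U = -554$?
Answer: $-353140$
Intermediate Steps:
$t{\left(K,g \right)} = -554 + K$ ($t{\left(K,g \right)} = K - 554 = -554 + K$)
$-352595 + t{\left(9,16 \cdot 1 \right)} = -352595 + \left(-554 + 9\right) = -352595 - 545 = -353140$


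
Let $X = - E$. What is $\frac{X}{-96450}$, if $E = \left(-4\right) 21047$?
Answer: $- \frac{42094}{48225} \approx -0.87287$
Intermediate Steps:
$E = -84188$
$X = 84188$ ($X = \left(-1\right) \left(-84188\right) = 84188$)
$\frac{X}{-96450} = \frac{84188}{-96450} = 84188 \left(- \frac{1}{96450}\right) = - \frac{42094}{48225}$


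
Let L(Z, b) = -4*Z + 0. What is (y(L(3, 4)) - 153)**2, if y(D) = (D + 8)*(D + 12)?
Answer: 23409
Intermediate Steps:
L(Z, b) = -4*Z
y(D) = (8 + D)*(12 + D)
(y(L(3, 4)) - 153)**2 = ((96 + (-4*3)**2 + 20*(-4*3)) - 153)**2 = ((96 + (-12)**2 + 20*(-12)) - 153)**2 = ((96 + 144 - 240) - 153)**2 = (0 - 153)**2 = (-153)**2 = 23409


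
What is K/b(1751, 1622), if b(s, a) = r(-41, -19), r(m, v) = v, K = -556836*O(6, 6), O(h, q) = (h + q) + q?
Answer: 10023048/19 ≈ 5.2753e+5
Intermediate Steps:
O(h, q) = h + 2*q
K = -10023048 (K = -556836*(6 + 2*6) = -556836*(6 + 12) = -556836*18 = -10023048)
b(s, a) = -19
K/b(1751, 1622) = -10023048/(-19) = -10023048*(-1/19) = 10023048/19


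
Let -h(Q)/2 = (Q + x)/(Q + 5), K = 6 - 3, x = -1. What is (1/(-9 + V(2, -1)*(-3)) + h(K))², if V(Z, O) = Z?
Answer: 289/900 ≈ 0.32111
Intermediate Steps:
K = 3
h(Q) = -2*(-1 + Q)/(5 + Q) (h(Q) = -2*(Q - 1)/(Q + 5) = -2*(-1 + Q)/(5 + Q))
(1/(-9 + V(2, -1)*(-3)) + h(K))² = (1/(-9 + 2*(-3)) + 2*(1 - 1*3)/(5 + 3))² = (1/(-9 - 6) + 2*(1 - 3)/8)² = (1/(-15) + 2*(⅛)*(-2))² = (-1/15 - ½)² = (-17/30)² = 289/900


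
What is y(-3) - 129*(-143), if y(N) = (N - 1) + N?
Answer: 18440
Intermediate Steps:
y(N) = -1 + 2*N (y(N) = (-1 + N) + N = -1 + 2*N)
y(-3) - 129*(-143) = (-1 + 2*(-3)) - 129*(-143) = (-1 - 6) + 18447 = -7 + 18447 = 18440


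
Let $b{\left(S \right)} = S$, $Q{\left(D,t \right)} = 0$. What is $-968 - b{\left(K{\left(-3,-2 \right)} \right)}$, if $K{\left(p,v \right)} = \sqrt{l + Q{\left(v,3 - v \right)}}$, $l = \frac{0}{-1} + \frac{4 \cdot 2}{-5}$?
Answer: $-968 - \frac{2 i \sqrt{10}}{5} \approx -968.0 - 1.2649 i$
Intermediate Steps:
$l = - \frac{8}{5}$ ($l = 0 \left(-1\right) + 8 \left(- \frac{1}{5}\right) = 0 - \frac{8}{5} = - \frac{8}{5} \approx -1.6$)
$K{\left(p,v \right)} = \frac{2 i \sqrt{10}}{5}$ ($K{\left(p,v \right)} = \sqrt{- \frac{8}{5} + 0} = \sqrt{- \frac{8}{5}} = \frac{2 i \sqrt{10}}{5}$)
$-968 - b{\left(K{\left(-3,-2 \right)} \right)} = -968 - \frac{2 i \sqrt{10}}{5}$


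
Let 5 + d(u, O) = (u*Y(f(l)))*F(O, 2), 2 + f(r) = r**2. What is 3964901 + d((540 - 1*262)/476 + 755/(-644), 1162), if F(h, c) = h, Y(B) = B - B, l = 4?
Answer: 3964896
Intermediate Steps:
f(r) = -2 + r**2
Y(B) = 0
d(u, O) = -5 (d(u, O) = -5 + (u*0)*O = -5 + 0*O = -5 + 0 = -5)
3964901 + d((540 - 1*262)/476 + 755/(-644), 1162) = 3964901 - 5 = 3964896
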